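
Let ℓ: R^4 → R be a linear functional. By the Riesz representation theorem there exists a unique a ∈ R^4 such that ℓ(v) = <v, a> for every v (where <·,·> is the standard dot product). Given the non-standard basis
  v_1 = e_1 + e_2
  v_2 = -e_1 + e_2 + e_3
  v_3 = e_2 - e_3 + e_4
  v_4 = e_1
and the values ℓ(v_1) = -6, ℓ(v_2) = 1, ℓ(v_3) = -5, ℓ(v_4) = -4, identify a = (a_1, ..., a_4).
a = (-4, -2, -1, -4)

Write a = (a_1, ..., a_4) in the standard basis. For each basis vector v_i, ℓ(v_i) = <v_i, a> is a linear equation in the a_j's. Collect the n equations into a matrix system V a = ℓ, where row i of V is v_i (expressed in the standard basis). Since V is invertible (lower-triangular with 1s on the diagonal, up to permutation), solve by back-substitution:
  V =
[[1, 1, 0, 0],
 [-1, 1, 1, 0],
 [0, 1, -1, 1],
 [1, 0, 0, 0]]
  V a = (-6, 1, -5, -4)
Solving gives a = (-4, -2, -1, -4).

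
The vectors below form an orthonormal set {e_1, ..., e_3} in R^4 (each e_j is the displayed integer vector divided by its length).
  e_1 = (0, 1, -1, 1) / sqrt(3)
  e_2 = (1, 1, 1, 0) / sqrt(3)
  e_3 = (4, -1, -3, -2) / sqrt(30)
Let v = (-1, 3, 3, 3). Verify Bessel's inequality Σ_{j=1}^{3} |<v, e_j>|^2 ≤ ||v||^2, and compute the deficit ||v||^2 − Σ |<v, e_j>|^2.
Σ |<v, e_j>|^2 = 412/15; ||v||^2 = 28; deficit = 8/15

Write each e_j = u_j / sqrt(<u_j, u_j>) where u_j is the displayed integer vector. Then <v, e_j> = <v, u_j> / sqrt(<u_j, u_j>), so |<v, e_j>|^2 = <v, u_j>^2 / <u_j, u_j>.
Coefficients: <v, e_1> = 3/sqrt(3), <v, e_2> = 5/sqrt(3), <v, e_3> = -22/sqrt(30).
Square and sum: Σ |<v, e_j>|^2 = 412/15.
Compute ||v||^2 = v·v = 28.
Deficit = 28 − 412/15 = 8/15 ≥ 0, confirming Bessel's inequality. (The deficit equals ||v − Σ <v,e_j> e_j||^2, the squared distance from v to span{e_j}.)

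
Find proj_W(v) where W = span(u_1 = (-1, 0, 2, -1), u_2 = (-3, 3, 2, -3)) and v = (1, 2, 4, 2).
proj_W(v) = (-45/86, -30/43, 85/43, -45/86)

Set up U = [u_1 | ... | u_2] ∈ R^(4×2). The projector onto W = col(U) is P = U (U^T U)^(-1) U^T.
Compute U^T U =
  [6, 10]
  [10, 31],
and U^T v = (5, 5).
Solve U^T U · c = U^T v for the coefficients: c = (105/86, -10/43). The projection is proj_W(v) = U c.
Check: (v - proj_W(v)) · u_1 = 0  (should be 0).
Check: (v - proj_W(v)) · u_2 = 0  (should be 0).
Result: proj_W(v) = (-45/86, -30/43, 85/43, -45/86).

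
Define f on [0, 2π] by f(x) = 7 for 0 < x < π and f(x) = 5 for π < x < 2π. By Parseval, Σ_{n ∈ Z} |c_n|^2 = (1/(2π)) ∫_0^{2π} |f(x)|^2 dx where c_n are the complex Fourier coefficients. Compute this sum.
Σ |c_n|^2 = 37

Parseval equates the L^2 energy of f (normalised by 1/(2π)) with the ℓ^2 sum of its Fourier coefficients: (1/(2π)) ∫_0^{2π} |f|^2 = Σ |c_n|^2.
Compute the left side: (1/(2π)) [∫_0^π 7^2 dx + ∫_π^{2π} 5^2 dx] = (1/(2π)) · (49π + 25π) = (49 + 25)/2 = 37.
So Σ_{n ∈ Z} |c_n|^2 = 37.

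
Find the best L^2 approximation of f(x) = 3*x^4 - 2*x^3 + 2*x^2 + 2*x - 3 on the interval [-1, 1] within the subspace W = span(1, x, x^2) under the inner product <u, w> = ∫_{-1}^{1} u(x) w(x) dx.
g(x) = 32*x^2/7 + 4*x/5 - 114/35

The best approximation g ∈ W is the orthogonal projection of f onto W. Writing g = a_0 + a_1 x + a_2 x^2, the coefficients solve the normal equations G · a = b where
  G_{ij} = <φ_i, φ_j> and b_i = <f, φ_i>, with φ_0 = 1, φ_1 = x, φ_2 = x^2.
G =
  [2, 0, 2/3]
  [0, 2/3, 0]
  [2/3, 0, 2/5],
b = (-52/15, 8/15, -12/35).
Solving gives a_0 = -114/35, a_1 = 4/5, a_2 = 32/7, so
  g(x) = 32*x^2/7 + 4*x/5 - 114/35.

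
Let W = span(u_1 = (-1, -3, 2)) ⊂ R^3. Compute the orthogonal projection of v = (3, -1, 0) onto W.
proj_W(v) = (0, 0, 0)

Set up U = [u_1 | ... | u_1] ∈ R^(3×1). The projector onto W = col(U) is P = U (U^T U)^(-1) U^T.
Compute U^T U =
  [14],
and U^T v = (0).
Solve U^T U · c = U^T v for the coefficients: c = (0). The projection is proj_W(v) = U c.
Check: (v - proj_W(v)) · u_1 = 0  (should be 0).
Result: proj_W(v) = (0, 0, 0).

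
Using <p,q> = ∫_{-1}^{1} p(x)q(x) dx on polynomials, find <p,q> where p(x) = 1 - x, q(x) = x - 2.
<p,q> = -14/3

Expand the product: p(x)·q(x) = -x^2 + 3*x - 2.
∫_{-1}^{1} of each monomial x^k gives [2/(k+1) if k even, 0 if k odd]. Integrating term-by-term (or equivalently evaluating the antiderivative F(x) = -x^3/3 + 3*x^2/2 - 2*x at the endpoints):
  F(1) − F(−1) = -5/6 − (23/6) = -14/3.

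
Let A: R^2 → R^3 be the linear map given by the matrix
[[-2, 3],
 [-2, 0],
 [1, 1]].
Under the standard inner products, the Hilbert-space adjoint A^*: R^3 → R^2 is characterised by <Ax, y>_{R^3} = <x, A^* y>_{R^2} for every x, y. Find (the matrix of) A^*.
A^* = A^T =
[[-2, -2, 1],
 [3, 0, 1]]

For real matrices with standard dot products, the defining identity <Ax, y> = <x, A^* y> gives (Ax)^T y = x^T (A^*) y, i.e. x^T A^T y = x^T (A^*) y. Since this holds for all x, y, we must have A^* = A^T. Therefore
A^* =
[[-2, -2, 1],
 [3, 0, 1]].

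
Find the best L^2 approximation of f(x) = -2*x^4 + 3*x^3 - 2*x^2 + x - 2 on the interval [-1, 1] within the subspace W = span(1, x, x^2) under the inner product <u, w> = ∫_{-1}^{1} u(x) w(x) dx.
g(x) = -26*x^2/7 + 14*x/5 - 64/35

The best approximation g ∈ W is the orthogonal projection of f onto W. Writing g = a_0 + a_1 x + a_2 x^2, the coefficients solve the normal equations G · a = b where
  G_{ij} = <φ_i, φ_j> and b_i = <f, φ_i>, with φ_0 = 1, φ_1 = x, φ_2 = x^2.
G =
  [2, 0, 2/3]
  [0, 2/3, 0]
  [2/3, 0, 2/5],
b = (-92/15, 28/15, -284/105).
Solving gives a_0 = -64/35, a_1 = 14/5, a_2 = -26/7, so
  g(x) = -26*x^2/7 + 14*x/5 - 64/35.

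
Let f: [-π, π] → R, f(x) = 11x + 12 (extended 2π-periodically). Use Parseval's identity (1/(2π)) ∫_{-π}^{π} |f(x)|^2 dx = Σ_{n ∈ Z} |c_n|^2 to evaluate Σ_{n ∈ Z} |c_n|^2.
Σ |c_n|^2 = 121π^2/3 + 144

Expand and integrate term by term over [-π, π]:
  ∫ (11x)^2 dx = 121·(2π^3/3); ∫ 2·11·(12)·x dx = 0 (odd integrand); ∫ 12^2 dx = 144·2π.
So (1/(2π)) ∫_{-π}^{π} (11x + 12)^2 dx = 121π^2/3 + 144 = 121π^2/3 + 144.
Parseval ⇒ Σ |c_n|^2 = 121π^2/3 + 144.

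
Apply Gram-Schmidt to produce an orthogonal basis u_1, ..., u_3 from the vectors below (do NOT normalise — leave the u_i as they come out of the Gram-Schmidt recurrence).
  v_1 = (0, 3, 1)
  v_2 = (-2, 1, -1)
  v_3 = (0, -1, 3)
Orthogonal basis:
  u_1 = (0, 3, 1)
  u_2 = (-2, 2/5, -6/5)
  u_3 = (-10/7, -5/7, 15/7)

Apply the Gram-Schmidt recurrence
  u_1 = v_1
  u_i = v_i − Σ_{j<i} ((v_i · u_j) / (u_j · u_j)) · u_j.

Step by step this gives:
  u_1 = (0, 3, 1)
  u_2 = (-2, 2/5, -6/5)
  u_3 = (-10/7, -5/7, 15/7)

Orthogonality check:
  u_2 · u_1 = 0 (should be 0)
  u_3 · u_1 = 0 (should be 0)
  u_3 · u_2 = 0 (should be 0)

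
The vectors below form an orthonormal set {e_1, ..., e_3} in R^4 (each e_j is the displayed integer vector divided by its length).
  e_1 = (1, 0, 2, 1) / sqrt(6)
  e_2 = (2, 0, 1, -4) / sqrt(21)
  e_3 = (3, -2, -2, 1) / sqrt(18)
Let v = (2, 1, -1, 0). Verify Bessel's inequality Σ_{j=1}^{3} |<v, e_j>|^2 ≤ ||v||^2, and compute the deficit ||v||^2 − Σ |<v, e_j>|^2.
Σ |<v, e_j>|^2 = 17/7; ||v||^2 = 6; deficit = 25/7

Write each e_j = u_j / sqrt(<u_j, u_j>) where u_j is the displayed integer vector. Then <v, e_j> = <v, u_j> / sqrt(<u_j, u_j>), so |<v, e_j>|^2 = <v, u_j>^2 / <u_j, u_j>.
Coefficients: <v, e_1> = 0/sqrt(6), <v, e_2> = 3/sqrt(21), <v, e_3> = 6/sqrt(18).
Square and sum: Σ |<v, e_j>|^2 = 17/7.
Compute ||v||^2 = v·v = 6.
Deficit = 6 − 17/7 = 25/7 ≥ 0, confirming Bessel's inequality. (The deficit equals ||v − Σ <v,e_j> e_j||^2, the squared distance from v to span{e_j}.)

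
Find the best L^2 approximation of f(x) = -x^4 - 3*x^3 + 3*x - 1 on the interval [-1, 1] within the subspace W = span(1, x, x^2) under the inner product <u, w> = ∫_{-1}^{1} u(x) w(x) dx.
g(x) = -6*x^2/7 + 6*x/5 - 32/35

The best approximation g ∈ W is the orthogonal projection of f onto W. Writing g = a_0 + a_1 x + a_2 x^2, the coefficients solve the normal equations G · a = b where
  G_{ij} = <φ_i, φ_j> and b_i = <f, φ_i>, with φ_0 = 1, φ_1 = x, φ_2 = x^2.
G =
  [2, 0, 2/3]
  [0, 2/3, 0]
  [2/3, 0, 2/5],
b = (-12/5, 4/5, -20/21).
Solving gives a_0 = -32/35, a_1 = 6/5, a_2 = -6/7, so
  g(x) = -6*x^2/7 + 6*x/5 - 32/35.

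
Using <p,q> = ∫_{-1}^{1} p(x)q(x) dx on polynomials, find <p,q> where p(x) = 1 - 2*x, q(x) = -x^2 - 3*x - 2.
<p,q> = -2/3

Expand the product: p(x)·q(x) = 2*x^3 + 5*x^2 + x - 2.
∫_{-1}^{1} of each monomial x^k gives [2/(k+1) if k even, 0 if k odd]. Integrating term-by-term (or equivalently evaluating the antiderivative F(x) = x^4/2 + 5*x^3/3 + x^2/2 - 2*x at the endpoints):
  F(1) − F(−1) = 2/3 − (4/3) = -2/3.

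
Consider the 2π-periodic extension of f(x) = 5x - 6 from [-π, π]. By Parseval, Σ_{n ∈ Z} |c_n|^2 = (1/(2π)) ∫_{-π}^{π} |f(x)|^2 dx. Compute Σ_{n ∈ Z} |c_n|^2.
Σ |c_n|^2 = 25π^2/3 + 36

Expand and integrate term by term over [-π, π]:
  ∫ (5x)^2 dx = 25·(2π^3/3); ∫ 2·5·(-6)·x dx = 0 (odd integrand); ∫ (-6)^2 dx = 36·2π.
So (1/(2π)) ∫_{-π}^{π} (5x - 6)^2 dx = 25π^2/3 + 36 = 25π^2/3 + 36.
Parseval ⇒ Σ |c_n|^2 = 25π^2/3 + 36.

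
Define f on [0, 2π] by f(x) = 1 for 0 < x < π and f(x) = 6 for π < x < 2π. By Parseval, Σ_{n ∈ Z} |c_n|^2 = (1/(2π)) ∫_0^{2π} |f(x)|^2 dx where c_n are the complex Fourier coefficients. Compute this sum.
Σ |c_n|^2 = 37/2

Parseval equates the L^2 energy of f (normalised by 1/(2π)) with the ℓ^2 sum of its Fourier coefficients: (1/(2π)) ∫_0^{2π} |f|^2 = Σ |c_n|^2.
Compute the left side: (1/(2π)) [∫_0^π 1^2 dx + ∫_π^{2π} 6^2 dx] = (1/(2π)) · (1π + 36π) = (1 + 36)/2 = 37/2.
So Σ_{n ∈ Z} |c_n|^2 = 37/2.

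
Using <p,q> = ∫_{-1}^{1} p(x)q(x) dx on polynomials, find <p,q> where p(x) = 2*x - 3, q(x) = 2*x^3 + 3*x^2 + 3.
<p,q> = -112/5

Expand the product: p(x)·q(x) = 4*x^4 - 9*x^2 + 6*x - 9.
∫_{-1}^{1} of each monomial x^k gives [2/(k+1) if k even, 0 if k odd]. Integrating term-by-term (or equivalently evaluating the antiderivative F(x) = 4*x^5/5 - 3*x^3 + 3*x^2 - 9*x at the endpoints):
  F(1) − F(−1) = -41/5 − (71/5) = -112/5.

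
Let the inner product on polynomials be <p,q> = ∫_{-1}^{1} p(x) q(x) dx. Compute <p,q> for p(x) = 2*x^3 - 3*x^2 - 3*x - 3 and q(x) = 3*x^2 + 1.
<p,q> = -88/5

Expand the product: p(x)·q(x) = 6*x^5 - 9*x^4 - 7*x^3 - 12*x^2 - 3*x - 3.
∫_{-1}^{1} of each monomial x^k gives [2/(k+1) if k even, 0 if k odd]. Integrating term-by-term (or equivalently evaluating the antiderivative F(x) = x^6 - 9*x^5/5 - 7*x^4/4 - 4*x^3 - 3*x^2/2 - 3*x at the endpoints):
  F(1) − F(−1) = -221/20 − (131/20) = -88/5.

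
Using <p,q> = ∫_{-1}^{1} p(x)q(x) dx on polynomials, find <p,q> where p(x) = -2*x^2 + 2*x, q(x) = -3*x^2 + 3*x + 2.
<p,q> = 56/15

Expand the product: p(x)·q(x) = 6*x^4 - 12*x^3 + 2*x^2 + 4*x.
∫_{-1}^{1} of each monomial x^k gives [2/(k+1) if k even, 0 if k odd]. Integrating term-by-term (or equivalently evaluating the antiderivative F(x) = 6*x^5/5 - 3*x^4 + 2*x^3/3 + 2*x^2 at the endpoints):
  F(1) − F(−1) = 13/15 − (-43/15) = 56/15.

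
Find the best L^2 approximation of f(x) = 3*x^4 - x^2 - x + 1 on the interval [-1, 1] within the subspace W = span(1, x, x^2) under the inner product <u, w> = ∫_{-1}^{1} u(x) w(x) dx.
g(x) = 11*x^2/7 - x + 26/35

The best approximation g ∈ W is the orthogonal projection of f onto W. Writing g = a_0 + a_1 x + a_2 x^2, the coefficients solve the normal equations G · a = b where
  G_{ij} = <φ_i, φ_j> and b_i = <f, φ_i>, with φ_0 = 1, φ_1 = x, φ_2 = x^2.
G =
  [2, 0, 2/3]
  [0, 2/3, 0]
  [2/3, 0, 2/5],
b = (38/15, -2/3, 118/105).
Solving gives a_0 = 26/35, a_1 = -1, a_2 = 11/7, so
  g(x) = 11*x^2/7 - x + 26/35.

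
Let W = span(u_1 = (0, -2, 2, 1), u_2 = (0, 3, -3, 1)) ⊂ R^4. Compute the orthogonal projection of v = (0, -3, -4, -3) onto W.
proj_W(v) = (0, 1/2, -1/2, -3)

Set up U = [u_1 | ... | u_2] ∈ R^(4×2). The projector onto W = col(U) is P = U (U^T U)^(-1) U^T.
Compute U^T U =
  [9, -11]
  [-11, 19],
and U^T v = (-5, 0).
Solve U^T U · c = U^T v for the coefficients: c = (-19/10, -11/10). The projection is proj_W(v) = U c.
Check: (v - proj_W(v)) · u_1 = 0  (should be 0).
Check: (v - proj_W(v)) · u_2 = 0  (should be 0).
Result: proj_W(v) = (0, 1/2, -1/2, -3).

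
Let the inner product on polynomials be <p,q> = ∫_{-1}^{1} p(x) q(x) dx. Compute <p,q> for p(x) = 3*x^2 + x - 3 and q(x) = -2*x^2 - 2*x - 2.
<p,q> = 124/15

Expand the product: p(x)·q(x) = -6*x^4 - 8*x^3 - 2*x^2 + 4*x + 6.
∫_{-1}^{1} of each monomial x^k gives [2/(k+1) if k even, 0 if k odd]. Integrating term-by-term (or equivalently evaluating the antiderivative F(x) = -6*x^5/5 - 2*x^4 - 2*x^3/3 + 2*x^2 + 6*x at the endpoints):
  F(1) − F(−1) = 62/15 − (-62/15) = 124/15.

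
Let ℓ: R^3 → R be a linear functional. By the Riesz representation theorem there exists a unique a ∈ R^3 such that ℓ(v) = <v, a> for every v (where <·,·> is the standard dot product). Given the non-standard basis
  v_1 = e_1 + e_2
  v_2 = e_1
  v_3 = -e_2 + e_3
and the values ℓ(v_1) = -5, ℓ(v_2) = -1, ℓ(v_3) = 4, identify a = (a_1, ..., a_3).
a = (-1, -4, 0)

Write a = (a_1, ..., a_3) in the standard basis. For each basis vector v_i, ℓ(v_i) = <v_i, a> is a linear equation in the a_j's. Collect the n equations into a matrix system V a = ℓ, where row i of V is v_i (expressed in the standard basis). Since V is invertible (lower-triangular with 1s on the diagonal, up to permutation), solve by back-substitution:
  V =
[[1, 1, 0],
 [1, 0, 0],
 [0, -1, 1]]
  V a = (-5, -1, 4)
Solving gives a = (-1, -4, 0).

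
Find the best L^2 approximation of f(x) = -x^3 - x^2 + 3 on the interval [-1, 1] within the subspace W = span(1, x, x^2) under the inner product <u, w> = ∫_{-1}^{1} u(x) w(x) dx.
g(x) = -x^2 - 3*x/5 + 3

The best approximation g ∈ W is the orthogonal projection of f onto W. Writing g = a_0 + a_1 x + a_2 x^2, the coefficients solve the normal equations G · a = b where
  G_{ij} = <φ_i, φ_j> and b_i = <f, φ_i>, with φ_0 = 1, φ_1 = x, φ_2 = x^2.
G =
  [2, 0, 2/3]
  [0, 2/3, 0]
  [2/3, 0, 2/5],
b = (16/3, -2/5, 8/5).
Solving gives a_0 = 3, a_1 = -3/5, a_2 = -1, so
  g(x) = -x^2 - 3*x/5 + 3.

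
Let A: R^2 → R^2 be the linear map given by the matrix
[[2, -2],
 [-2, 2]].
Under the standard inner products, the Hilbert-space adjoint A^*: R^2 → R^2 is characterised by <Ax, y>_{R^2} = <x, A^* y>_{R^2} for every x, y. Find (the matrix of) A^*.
A^* = A^T =
[[2, -2],
 [-2, 2]]

For real matrices with standard dot products, the defining identity <Ax, y> = <x, A^* y> gives (Ax)^T y = x^T (A^*) y, i.e. x^T A^T y = x^T (A^*) y. Since this holds for all x, y, we must have A^* = A^T. Therefore
A^* =
[[2, -2],
 [-2, 2]].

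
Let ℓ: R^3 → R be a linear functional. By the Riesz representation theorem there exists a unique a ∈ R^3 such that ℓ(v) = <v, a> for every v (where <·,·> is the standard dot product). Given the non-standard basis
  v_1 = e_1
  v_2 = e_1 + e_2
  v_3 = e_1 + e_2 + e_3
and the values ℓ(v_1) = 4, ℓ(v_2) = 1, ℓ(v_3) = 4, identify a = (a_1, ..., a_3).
a = (4, -3, 3)

Write a = (a_1, ..., a_3) in the standard basis. For each basis vector v_i, ℓ(v_i) = <v_i, a> is a linear equation in the a_j's. Collect the n equations into a matrix system V a = ℓ, where row i of V is v_i (expressed in the standard basis). Since V is invertible (lower-triangular with 1s on the diagonal, up to permutation), solve by back-substitution:
  V =
[[1, 0, 0],
 [1, 1, 0],
 [1, 1, 1]]
  V a = (4, 1, 4)
Solving gives a = (4, -3, 3).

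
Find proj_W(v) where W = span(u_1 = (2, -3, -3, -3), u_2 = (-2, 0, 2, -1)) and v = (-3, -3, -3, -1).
proj_W(v) = (6/115, -213/115, -77/115, -281/115)

Set up U = [u_1 | ... | u_2] ∈ R^(4×2). The projector onto W = col(U) is P = U (U^T U)^(-1) U^T.
Compute U^T U =
  [31, -7]
  [-7, 9],
and U^T v = (15, 1).
Solve U^T U · c = U^T v for the coefficients: c = (71/115, 68/115). The projection is proj_W(v) = U c.
Check: (v - proj_W(v)) · u_1 = 0  (should be 0).
Check: (v - proj_W(v)) · u_2 = 0  (should be 0).
Result: proj_W(v) = (6/115, -213/115, -77/115, -281/115).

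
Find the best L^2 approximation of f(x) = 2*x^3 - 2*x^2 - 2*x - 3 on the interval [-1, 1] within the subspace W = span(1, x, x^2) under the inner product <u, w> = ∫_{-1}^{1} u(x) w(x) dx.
g(x) = -2*x^2 - 4*x/5 - 3

The best approximation g ∈ W is the orthogonal projection of f onto W. Writing g = a_0 + a_1 x + a_2 x^2, the coefficients solve the normal equations G · a = b where
  G_{ij} = <φ_i, φ_j> and b_i = <f, φ_i>, with φ_0 = 1, φ_1 = x, φ_2 = x^2.
G =
  [2, 0, 2/3]
  [0, 2/3, 0]
  [2/3, 0, 2/5],
b = (-22/3, -8/15, -14/5).
Solving gives a_0 = -3, a_1 = -4/5, a_2 = -2, so
  g(x) = -2*x^2 - 4*x/5 - 3.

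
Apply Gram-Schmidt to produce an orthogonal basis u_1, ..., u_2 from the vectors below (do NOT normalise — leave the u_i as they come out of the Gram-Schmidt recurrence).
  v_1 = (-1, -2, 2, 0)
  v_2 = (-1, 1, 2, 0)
Orthogonal basis:
  u_1 = (-1, -2, 2, 0)
  u_2 = (-2/3, 5/3, 4/3, 0)

Apply the Gram-Schmidt recurrence
  u_1 = v_1
  u_i = v_i − Σ_{j<i} ((v_i · u_j) / (u_j · u_j)) · u_j.

Step by step this gives:
  u_1 = (-1, -2, 2, 0)
  u_2 = (-2/3, 5/3, 4/3, 0)

Orthogonality check:
  u_2 · u_1 = 0 (should be 0)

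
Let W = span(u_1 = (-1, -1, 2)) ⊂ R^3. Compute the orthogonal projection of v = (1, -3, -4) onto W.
proj_W(v) = (1, 1, -2)

Set up U = [u_1 | ... | u_1] ∈ R^(3×1). The projector onto W = col(U) is P = U (U^T U)^(-1) U^T.
Compute U^T U =
  [6],
and U^T v = (-6).
Solve U^T U · c = U^T v for the coefficients: c = (-1). The projection is proj_W(v) = U c.
Check: (v - proj_W(v)) · u_1 = 0  (should be 0).
Result: proj_W(v) = (1, 1, -2).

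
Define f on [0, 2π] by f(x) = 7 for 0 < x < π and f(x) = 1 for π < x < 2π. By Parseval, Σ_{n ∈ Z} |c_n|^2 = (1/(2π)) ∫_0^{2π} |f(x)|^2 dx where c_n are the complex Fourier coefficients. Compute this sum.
Σ |c_n|^2 = 25

Parseval equates the L^2 energy of f (normalised by 1/(2π)) with the ℓ^2 sum of its Fourier coefficients: (1/(2π)) ∫_0^{2π} |f|^2 = Σ |c_n|^2.
Compute the left side: (1/(2π)) [∫_0^π 7^2 dx + ∫_π^{2π} 1^2 dx] = (1/(2π)) · (49π + 1π) = (49 + 1)/2 = 25.
So Σ_{n ∈ Z} |c_n|^2 = 25.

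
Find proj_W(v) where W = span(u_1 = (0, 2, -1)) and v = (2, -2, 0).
proj_W(v) = (0, -8/5, 4/5)

Set up U = [u_1 | ... | u_1] ∈ R^(3×1). The projector onto W = col(U) is P = U (U^T U)^(-1) U^T.
Compute U^T U =
  [5],
and U^T v = (-4).
Solve U^T U · c = U^T v for the coefficients: c = (-4/5). The projection is proj_W(v) = U c.
Check: (v - proj_W(v)) · u_1 = 0  (should be 0).
Result: proj_W(v) = (0, -8/5, 4/5).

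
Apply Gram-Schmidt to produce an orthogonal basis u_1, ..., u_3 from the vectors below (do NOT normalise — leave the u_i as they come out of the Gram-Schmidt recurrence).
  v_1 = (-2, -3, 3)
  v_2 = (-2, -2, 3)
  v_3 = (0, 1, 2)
Orthogonal basis:
  u_1 = (-2, -3, 3)
  u_2 = (-3/11, 13/22, 9/22)
  u_3 = (12/13, 0, 8/13)

Apply the Gram-Schmidt recurrence
  u_1 = v_1
  u_i = v_i − Σ_{j<i} ((v_i · u_j) / (u_j · u_j)) · u_j.

Step by step this gives:
  u_1 = (-2, -3, 3)
  u_2 = (-3/11, 13/22, 9/22)
  u_3 = (12/13, 0, 8/13)

Orthogonality check:
  u_2 · u_1 = 0 (should be 0)
  u_3 · u_1 = 0 (should be 0)
  u_3 · u_2 = 0 (should be 0)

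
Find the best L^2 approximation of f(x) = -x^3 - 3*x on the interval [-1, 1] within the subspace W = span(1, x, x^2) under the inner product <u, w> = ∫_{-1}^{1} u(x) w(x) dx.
g(x) = -18*x/5

The best approximation g ∈ W is the orthogonal projection of f onto W. Writing g = a_0 + a_1 x + a_2 x^2, the coefficients solve the normal equations G · a = b where
  G_{ij} = <φ_i, φ_j> and b_i = <f, φ_i>, with φ_0 = 1, φ_1 = x, φ_2 = x^2.
G =
  [2, 0, 2/3]
  [0, 2/3, 0]
  [2/3, 0, 2/5],
b = (0, -12/5, 0).
Solving gives a_0 = 0, a_1 = -18/5, a_2 = 0, so
  g(x) = -18*x/5.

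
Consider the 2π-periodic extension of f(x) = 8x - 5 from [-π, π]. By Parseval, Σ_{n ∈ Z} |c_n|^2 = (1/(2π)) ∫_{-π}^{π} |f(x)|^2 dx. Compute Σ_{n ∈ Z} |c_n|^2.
Σ |c_n|^2 = 64π^2/3 + 25

Expand and integrate term by term over [-π, π]:
  ∫ (8x)^2 dx = 64·(2π^3/3); ∫ 2·8·(-5)·x dx = 0 (odd integrand); ∫ (-5)^2 dx = 25·2π.
So (1/(2π)) ∫_{-π}^{π} (8x - 5)^2 dx = 64π^2/3 + 25 = 64π^2/3 + 25.
Parseval ⇒ Σ |c_n|^2 = 64π^2/3 + 25.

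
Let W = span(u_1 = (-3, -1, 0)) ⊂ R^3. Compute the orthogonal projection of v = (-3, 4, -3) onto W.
proj_W(v) = (-3/2, -1/2, 0)

Set up U = [u_1 | ... | u_1] ∈ R^(3×1). The projector onto W = col(U) is P = U (U^T U)^(-1) U^T.
Compute U^T U =
  [10],
and U^T v = (5).
Solve U^T U · c = U^T v for the coefficients: c = (1/2). The projection is proj_W(v) = U c.
Check: (v - proj_W(v)) · u_1 = 0  (should be 0).
Result: proj_W(v) = (-3/2, -1/2, 0).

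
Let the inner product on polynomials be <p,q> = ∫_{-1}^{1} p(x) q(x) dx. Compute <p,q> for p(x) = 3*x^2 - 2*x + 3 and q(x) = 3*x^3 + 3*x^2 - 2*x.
<p,q> = 148/15

Expand the product: p(x)·q(x) = 9*x^5 + 3*x^4 - 3*x^3 + 13*x^2 - 6*x.
∫_{-1}^{1} of each monomial x^k gives [2/(k+1) if k even, 0 if k odd]. Integrating term-by-term (or equivalently evaluating the antiderivative F(x) = 3*x^6/2 + 3*x^5/5 - 3*x^4/4 + 13*x^3/3 - 3*x^2 at the endpoints):
  F(1) − F(−1) = 161/60 − (-431/60) = 148/15.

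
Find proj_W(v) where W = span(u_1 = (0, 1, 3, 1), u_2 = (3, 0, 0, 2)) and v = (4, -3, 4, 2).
proj_W(v) = (462/139, 111/139, 333/139, 419/139)

Set up U = [u_1 | ... | u_2] ∈ R^(4×2). The projector onto W = col(U) is P = U (U^T U)^(-1) U^T.
Compute U^T U =
  [11, 2]
  [2, 13],
and U^T v = (11, 16).
Solve U^T U · c = U^T v for the coefficients: c = (111/139, 154/139). The projection is proj_W(v) = U c.
Check: (v - proj_W(v)) · u_1 = 0  (should be 0).
Check: (v - proj_W(v)) · u_2 = 0  (should be 0).
Result: proj_W(v) = (462/139, 111/139, 333/139, 419/139).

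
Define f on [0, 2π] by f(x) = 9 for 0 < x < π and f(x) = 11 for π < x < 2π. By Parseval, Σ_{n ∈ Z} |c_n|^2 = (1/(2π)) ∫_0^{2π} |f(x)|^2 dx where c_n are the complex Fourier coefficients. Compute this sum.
Σ |c_n|^2 = 101

Parseval equates the L^2 energy of f (normalised by 1/(2π)) with the ℓ^2 sum of its Fourier coefficients: (1/(2π)) ∫_0^{2π} |f|^2 = Σ |c_n|^2.
Compute the left side: (1/(2π)) [∫_0^π 9^2 dx + ∫_π^{2π} 11^2 dx] = (1/(2π)) · (81π + 121π) = (81 + 121)/2 = 101.
So Σ_{n ∈ Z} |c_n|^2 = 101.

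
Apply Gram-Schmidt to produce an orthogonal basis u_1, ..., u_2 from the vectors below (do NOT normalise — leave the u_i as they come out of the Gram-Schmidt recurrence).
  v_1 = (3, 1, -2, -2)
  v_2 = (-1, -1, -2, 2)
Orthogonal basis:
  u_1 = (3, 1, -2, -2)
  u_2 = (-1/3, -7/9, -22/9, 14/9)

Apply the Gram-Schmidt recurrence
  u_1 = v_1
  u_i = v_i − Σ_{j<i} ((v_i · u_j) / (u_j · u_j)) · u_j.

Step by step this gives:
  u_1 = (3, 1, -2, -2)
  u_2 = (-1/3, -7/9, -22/9, 14/9)

Orthogonality check:
  u_2 · u_1 = 0 (should be 0)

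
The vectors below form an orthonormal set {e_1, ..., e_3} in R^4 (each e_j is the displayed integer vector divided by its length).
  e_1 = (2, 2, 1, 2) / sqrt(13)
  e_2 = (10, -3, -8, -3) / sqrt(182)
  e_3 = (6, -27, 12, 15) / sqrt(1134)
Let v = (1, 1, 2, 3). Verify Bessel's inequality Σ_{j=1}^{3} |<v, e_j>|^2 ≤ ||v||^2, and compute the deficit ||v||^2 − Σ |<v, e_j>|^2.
Σ |<v, e_j>|^2 = 134/9; ||v||^2 = 15; deficit = 1/9

Write each e_j = u_j / sqrt(<u_j, u_j>) where u_j is the displayed integer vector. Then <v, e_j> = <v, u_j> / sqrt(<u_j, u_j>), so |<v, e_j>|^2 = <v, u_j>^2 / <u_j, u_j>.
Coefficients: <v, e_1> = 12/sqrt(13), <v, e_2> = -18/sqrt(182), <v, e_3> = 48/sqrt(1134).
Square and sum: Σ |<v, e_j>|^2 = 134/9.
Compute ||v||^2 = v·v = 15.
Deficit = 15 − 134/9 = 1/9 ≥ 0, confirming Bessel's inequality. (The deficit equals ||v − Σ <v,e_j> e_j||^2, the squared distance from v to span{e_j}.)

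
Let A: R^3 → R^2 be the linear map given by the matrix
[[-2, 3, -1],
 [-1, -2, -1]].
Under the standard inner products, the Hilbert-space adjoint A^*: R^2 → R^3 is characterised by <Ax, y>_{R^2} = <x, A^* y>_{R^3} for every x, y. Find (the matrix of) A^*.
A^* = A^T =
[[-2, -1],
 [3, -2],
 [-1, -1]]

For real matrices with standard dot products, the defining identity <Ax, y> = <x, A^* y> gives (Ax)^T y = x^T (A^*) y, i.e. x^T A^T y = x^T (A^*) y. Since this holds for all x, y, we must have A^* = A^T. Therefore
A^* =
[[-2, -1],
 [3, -2],
 [-1, -1]].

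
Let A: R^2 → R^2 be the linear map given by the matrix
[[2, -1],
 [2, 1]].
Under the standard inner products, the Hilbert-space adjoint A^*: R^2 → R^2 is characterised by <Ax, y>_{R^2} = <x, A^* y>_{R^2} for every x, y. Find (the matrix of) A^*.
A^* = A^T =
[[2, 2],
 [-1, 1]]

For real matrices with standard dot products, the defining identity <Ax, y> = <x, A^* y> gives (Ax)^T y = x^T (A^*) y, i.e. x^T A^T y = x^T (A^*) y. Since this holds for all x, y, we must have A^* = A^T. Therefore
A^* =
[[2, 2],
 [-1, 1]].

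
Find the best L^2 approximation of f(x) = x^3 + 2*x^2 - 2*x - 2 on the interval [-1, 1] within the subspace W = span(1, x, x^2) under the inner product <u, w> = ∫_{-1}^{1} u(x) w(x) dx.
g(x) = 2*x^2 - 7*x/5 - 2

The best approximation g ∈ W is the orthogonal projection of f onto W. Writing g = a_0 + a_1 x + a_2 x^2, the coefficients solve the normal equations G · a = b where
  G_{ij} = <φ_i, φ_j> and b_i = <f, φ_i>, with φ_0 = 1, φ_1 = x, φ_2 = x^2.
G =
  [2, 0, 2/3]
  [0, 2/3, 0]
  [2/3, 0, 2/5],
b = (-8/3, -14/15, -8/15).
Solving gives a_0 = -2, a_1 = -7/5, a_2 = 2, so
  g(x) = 2*x^2 - 7*x/5 - 2.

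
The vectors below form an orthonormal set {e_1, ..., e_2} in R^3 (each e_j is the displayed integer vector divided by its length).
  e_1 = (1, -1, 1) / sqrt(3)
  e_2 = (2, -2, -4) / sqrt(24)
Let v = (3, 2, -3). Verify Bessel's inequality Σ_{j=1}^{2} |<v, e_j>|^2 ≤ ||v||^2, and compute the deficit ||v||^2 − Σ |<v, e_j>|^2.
Σ |<v, e_j>|^2 = 19/2; ||v||^2 = 22; deficit = 25/2

Write each e_j = u_j / sqrt(<u_j, u_j>) where u_j is the displayed integer vector. Then <v, e_j> = <v, u_j> / sqrt(<u_j, u_j>), so |<v, e_j>|^2 = <v, u_j>^2 / <u_j, u_j>.
Coefficients: <v, e_1> = -2/sqrt(3), <v, e_2> = 14/sqrt(24).
Square and sum: Σ |<v, e_j>|^2 = 19/2.
Compute ||v||^2 = v·v = 22.
Deficit = 22 − 19/2 = 25/2 ≥ 0, confirming Bessel's inequality. (The deficit equals ||v − Σ <v,e_j> e_j||^2, the squared distance from v to span{e_j}.)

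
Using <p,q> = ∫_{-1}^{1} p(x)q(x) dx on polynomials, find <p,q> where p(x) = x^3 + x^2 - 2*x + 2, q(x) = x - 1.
<p,q> = -28/5

Expand the product: p(x)·q(x) = x^4 - 3*x^2 + 4*x - 2.
∫_{-1}^{1} of each monomial x^k gives [2/(k+1) if k even, 0 if k odd]. Integrating term-by-term (or equivalently evaluating the antiderivative F(x) = x^5/5 - x^3 + 2*x^2 - 2*x at the endpoints):
  F(1) − F(−1) = -4/5 − (24/5) = -28/5.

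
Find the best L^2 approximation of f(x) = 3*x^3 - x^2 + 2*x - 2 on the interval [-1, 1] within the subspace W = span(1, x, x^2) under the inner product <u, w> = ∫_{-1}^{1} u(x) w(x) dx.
g(x) = -x^2 + 19*x/5 - 2

The best approximation g ∈ W is the orthogonal projection of f onto W. Writing g = a_0 + a_1 x + a_2 x^2, the coefficients solve the normal equations G · a = b where
  G_{ij} = <φ_i, φ_j> and b_i = <f, φ_i>, with φ_0 = 1, φ_1 = x, φ_2 = x^2.
G =
  [2, 0, 2/3]
  [0, 2/3, 0]
  [2/3, 0, 2/5],
b = (-14/3, 38/15, -26/15).
Solving gives a_0 = -2, a_1 = 19/5, a_2 = -1, so
  g(x) = -x^2 + 19*x/5 - 2.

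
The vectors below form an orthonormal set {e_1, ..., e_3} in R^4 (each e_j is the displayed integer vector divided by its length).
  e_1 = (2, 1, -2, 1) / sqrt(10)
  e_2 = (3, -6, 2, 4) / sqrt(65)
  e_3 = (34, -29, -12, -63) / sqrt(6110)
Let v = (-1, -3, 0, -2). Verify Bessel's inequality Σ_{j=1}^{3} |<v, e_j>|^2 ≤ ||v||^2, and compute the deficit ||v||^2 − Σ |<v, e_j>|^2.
Σ |<v, e_j>|^2 = 2561/235; ||v||^2 = 14; deficit = 729/235

Write each e_j = u_j / sqrt(<u_j, u_j>) where u_j is the displayed integer vector. Then <v, e_j> = <v, u_j> / sqrt(<u_j, u_j>), so |<v, e_j>|^2 = <v, u_j>^2 / <u_j, u_j>.
Coefficients: <v, e_1> = -7/sqrt(10), <v, e_2> = 7/sqrt(65), <v, e_3> = 179/sqrt(6110).
Square and sum: Σ |<v, e_j>|^2 = 2561/235.
Compute ||v||^2 = v·v = 14.
Deficit = 14 − 2561/235 = 729/235 ≥ 0, confirming Bessel's inequality. (The deficit equals ||v − Σ <v,e_j> e_j||^2, the squared distance from v to span{e_j}.)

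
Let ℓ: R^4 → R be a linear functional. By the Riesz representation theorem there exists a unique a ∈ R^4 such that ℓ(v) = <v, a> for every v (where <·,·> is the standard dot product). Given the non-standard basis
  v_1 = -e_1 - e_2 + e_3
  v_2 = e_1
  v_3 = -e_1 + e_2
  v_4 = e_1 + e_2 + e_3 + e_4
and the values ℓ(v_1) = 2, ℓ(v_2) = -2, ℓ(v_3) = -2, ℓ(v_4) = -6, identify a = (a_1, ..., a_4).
a = (-2, -4, -4, 4)

Write a = (a_1, ..., a_4) in the standard basis. For each basis vector v_i, ℓ(v_i) = <v_i, a> is a linear equation in the a_j's. Collect the n equations into a matrix system V a = ℓ, where row i of V is v_i (expressed in the standard basis). Since V is invertible (lower-triangular with 1s on the diagonal, up to permutation), solve by back-substitution:
  V =
[[-1, -1, 1, 0],
 [1, 0, 0, 0],
 [-1, 1, 0, 0],
 [1, 1, 1, 1]]
  V a = (2, -2, -2, -6)
Solving gives a = (-2, -4, -4, 4).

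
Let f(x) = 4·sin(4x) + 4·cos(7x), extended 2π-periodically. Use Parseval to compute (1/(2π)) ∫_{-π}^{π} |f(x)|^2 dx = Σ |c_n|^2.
Σ |c_n|^2 = 16

Expand |f|^2 and use orthogonality of {sin(nx), cos(mx)} on [-π, π]:
  ∫_{-π}^{π} sin(nx)^2 dx = π, ∫ cos(mx)^2 dx = π, and cross terms integrate to 0.
So ∫_{-π}^{π} f(x)^2 dx = 4^2 · π + 4^2 · π = (16 + 16)π.
Divide by 2π: (16 + 16)/2 = 16.
By Parseval, this equals Σ |c_n|^2.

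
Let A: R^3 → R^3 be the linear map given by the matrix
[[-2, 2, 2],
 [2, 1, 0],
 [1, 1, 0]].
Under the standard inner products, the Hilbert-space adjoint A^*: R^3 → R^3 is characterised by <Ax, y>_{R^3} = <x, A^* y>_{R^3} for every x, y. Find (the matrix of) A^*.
A^* = A^T =
[[-2, 2, 1],
 [2, 1, 1],
 [2, 0, 0]]

For real matrices with standard dot products, the defining identity <Ax, y> = <x, A^* y> gives (Ax)^T y = x^T (A^*) y, i.e. x^T A^T y = x^T (A^*) y. Since this holds for all x, y, we must have A^* = A^T. Therefore
A^* =
[[-2, 2, 1],
 [2, 1, 1],
 [2, 0, 0]].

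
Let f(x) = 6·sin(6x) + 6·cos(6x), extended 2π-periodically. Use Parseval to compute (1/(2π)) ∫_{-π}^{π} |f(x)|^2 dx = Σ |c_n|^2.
Σ |c_n|^2 = 36

Expand |f|^2 and use orthogonality of {sin(nx), cos(mx)} on [-π, π]:
  ∫_{-π}^{π} sin(nx)^2 dx = π, ∫ cos(mx)^2 dx = π, and cross terms integrate to 0.
So ∫_{-π}^{π} f(x)^2 dx = 6^2 · π + 6^2 · π = (36 + 36)π.
Divide by 2π: (36 + 36)/2 = 36.
By Parseval, this equals Σ |c_n|^2.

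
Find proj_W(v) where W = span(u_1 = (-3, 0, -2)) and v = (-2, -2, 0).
proj_W(v) = (-18/13, 0, -12/13)

Set up U = [u_1 | ... | u_1] ∈ R^(3×1). The projector onto W = col(U) is P = U (U^T U)^(-1) U^T.
Compute U^T U =
  [13],
and U^T v = (6).
Solve U^T U · c = U^T v for the coefficients: c = (6/13). The projection is proj_W(v) = U c.
Check: (v - proj_W(v)) · u_1 = 0  (should be 0).
Result: proj_W(v) = (-18/13, 0, -12/13).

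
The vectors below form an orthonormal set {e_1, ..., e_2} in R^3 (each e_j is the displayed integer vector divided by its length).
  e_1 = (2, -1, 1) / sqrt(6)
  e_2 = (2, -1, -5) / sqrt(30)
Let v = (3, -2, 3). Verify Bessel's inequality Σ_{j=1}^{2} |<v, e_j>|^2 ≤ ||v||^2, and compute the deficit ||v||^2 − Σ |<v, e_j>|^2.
Σ |<v, e_j>|^2 = 109/5; ||v||^2 = 22; deficit = 1/5

Write each e_j = u_j / sqrt(<u_j, u_j>) where u_j is the displayed integer vector. Then <v, e_j> = <v, u_j> / sqrt(<u_j, u_j>), so |<v, e_j>|^2 = <v, u_j>^2 / <u_j, u_j>.
Coefficients: <v, e_1> = 11/sqrt(6), <v, e_2> = -7/sqrt(30).
Square and sum: Σ |<v, e_j>|^2 = 109/5.
Compute ||v||^2 = v·v = 22.
Deficit = 22 − 109/5 = 1/5 ≥ 0, confirming Bessel's inequality. (The deficit equals ||v − Σ <v,e_j> e_j||^2, the squared distance from v to span{e_j}.)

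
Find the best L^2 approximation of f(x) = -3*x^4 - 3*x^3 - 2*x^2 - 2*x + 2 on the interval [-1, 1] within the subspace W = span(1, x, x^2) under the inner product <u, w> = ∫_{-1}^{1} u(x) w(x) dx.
g(x) = -32*x^2/7 - 19*x/5 + 79/35

The best approximation g ∈ W is the orthogonal projection of f onto W. Writing g = a_0 + a_1 x + a_2 x^2, the coefficients solve the normal equations G · a = b where
  G_{ij} = <φ_i, φ_j> and b_i = <f, φ_i>, with φ_0 = 1, φ_1 = x, φ_2 = x^2.
G =
  [2, 0, 2/3]
  [0, 2/3, 0]
  [2/3, 0, 2/5],
b = (22/15, -38/15, -34/105).
Solving gives a_0 = 79/35, a_1 = -19/5, a_2 = -32/7, so
  g(x) = -32*x^2/7 - 19*x/5 + 79/35.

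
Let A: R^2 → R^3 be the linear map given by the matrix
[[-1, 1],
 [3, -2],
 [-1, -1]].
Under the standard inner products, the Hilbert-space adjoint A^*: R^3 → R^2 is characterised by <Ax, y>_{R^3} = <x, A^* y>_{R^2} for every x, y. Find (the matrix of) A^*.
A^* = A^T =
[[-1, 3, -1],
 [1, -2, -1]]

For real matrices with standard dot products, the defining identity <Ax, y> = <x, A^* y> gives (Ax)^T y = x^T (A^*) y, i.e. x^T A^T y = x^T (A^*) y. Since this holds for all x, y, we must have A^* = A^T. Therefore
A^* =
[[-1, 3, -1],
 [1, -2, -1]].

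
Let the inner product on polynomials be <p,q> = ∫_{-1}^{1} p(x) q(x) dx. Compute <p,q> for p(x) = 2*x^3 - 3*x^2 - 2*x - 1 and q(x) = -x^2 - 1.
<p,q> = 88/15

Expand the product: p(x)·q(x) = -2*x^5 + 3*x^4 + 4*x^2 + 2*x + 1.
∫_{-1}^{1} of each monomial x^k gives [2/(k+1) if k even, 0 if k odd]. Integrating term-by-term (or equivalently evaluating the antiderivative F(x) = -x^6/3 + 3*x^5/5 + 4*x^3/3 + x^2 + x at the endpoints):
  F(1) − F(−1) = 18/5 − (-34/15) = 88/15.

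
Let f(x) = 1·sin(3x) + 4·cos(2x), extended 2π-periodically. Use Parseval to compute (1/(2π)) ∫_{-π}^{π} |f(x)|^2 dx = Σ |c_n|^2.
Σ |c_n|^2 = 17/2

Expand |f|^2 and use orthogonality of {sin(nx), cos(mx)} on [-π, π]:
  ∫_{-π}^{π} sin(nx)^2 dx = π, ∫ cos(mx)^2 dx = π, and cross terms integrate to 0.
So ∫_{-π}^{π} f(x)^2 dx = 1^2 · π + 4^2 · π = (1 + 16)π.
Divide by 2π: (1 + 16)/2 = 17/2.
By Parseval, this equals Σ |c_n|^2.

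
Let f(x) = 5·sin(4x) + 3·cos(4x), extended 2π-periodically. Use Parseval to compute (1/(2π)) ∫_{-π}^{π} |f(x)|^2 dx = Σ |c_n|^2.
Σ |c_n|^2 = 17

Expand |f|^2 and use orthogonality of {sin(nx), cos(mx)} on [-π, π]:
  ∫_{-π}^{π} sin(nx)^2 dx = π, ∫ cos(mx)^2 dx = π, and cross terms integrate to 0.
So ∫_{-π}^{π} f(x)^2 dx = 5^2 · π + 3^2 · π = (25 + 9)π.
Divide by 2π: (25 + 9)/2 = 17.
By Parseval, this equals Σ |c_n|^2.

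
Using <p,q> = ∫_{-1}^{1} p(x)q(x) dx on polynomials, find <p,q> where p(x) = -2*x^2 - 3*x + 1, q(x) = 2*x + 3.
<p,q> = -2

Expand the product: p(x)·q(x) = -4*x^3 - 12*x^2 - 7*x + 3.
∫_{-1}^{1} of each monomial x^k gives [2/(k+1) if k even, 0 if k odd]. Integrating term-by-term (or equivalently evaluating the antiderivative F(x) = -x^4 - 4*x^3 - 7*x^2/2 + 3*x at the endpoints):
  F(1) − F(−1) = -11/2 − (-7/2) = -2.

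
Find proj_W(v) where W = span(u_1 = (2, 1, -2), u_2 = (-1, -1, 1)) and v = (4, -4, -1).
proj_W(v) = (5/2, -4, -5/2)

Set up U = [u_1 | ... | u_2] ∈ R^(3×2). The projector onto W = col(U) is P = U (U^T U)^(-1) U^T.
Compute U^T U =
  [9, -5]
  [-5, 3],
and U^T v = (6, -1).
Solve U^T U · c = U^T v for the coefficients: c = (13/2, 21/2). The projection is proj_W(v) = U c.
Check: (v - proj_W(v)) · u_1 = 0  (should be 0).
Check: (v - proj_W(v)) · u_2 = 0  (should be 0).
Result: proj_W(v) = (5/2, -4, -5/2).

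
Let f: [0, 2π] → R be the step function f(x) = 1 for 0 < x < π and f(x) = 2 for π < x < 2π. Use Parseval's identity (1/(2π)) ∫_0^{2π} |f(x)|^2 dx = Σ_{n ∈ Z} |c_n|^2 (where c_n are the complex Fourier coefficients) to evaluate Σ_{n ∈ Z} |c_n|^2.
Σ |c_n|^2 = 5/2

Parseval equates the L^2 energy of f (normalised by 1/(2π)) with the ℓ^2 sum of its Fourier coefficients: (1/(2π)) ∫_0^{2π} |f|^2 = Σ |c_n|^2.
Compute the left side: (1/(2π)) [∫_0^π 1^2 dx + ∫_π^{2π} 2^2 dx] = (1/(2π)) · (1π + 4π) = (1 + 4)/2 = 5/2.
So Σ_{n ∈ Z} |c_n|^2 = 5/2.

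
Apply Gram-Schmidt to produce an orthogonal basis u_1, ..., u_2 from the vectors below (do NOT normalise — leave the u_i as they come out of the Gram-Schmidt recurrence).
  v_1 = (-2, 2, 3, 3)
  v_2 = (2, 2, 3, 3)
Orthogonal basis:
  u_1 = (-2, 2, 3, 3)
  u_2 = (44/13, 8/13, 12/13, 12/13)

Apply the Gram-Schmidt recurrence
  u_1 = v_1
  u_i = v_i − Σ_{j<i} ((v_i · u_j) / (u_j · u_j)) · u_j.

Step by step this gives:
  u_1 = (-2, 2, 3, 3)
  u_2 = (44/13, 8/13, 12/13, 12/13)

Orthogonality check:
  u_2 · u_1 = 0 (should be 0)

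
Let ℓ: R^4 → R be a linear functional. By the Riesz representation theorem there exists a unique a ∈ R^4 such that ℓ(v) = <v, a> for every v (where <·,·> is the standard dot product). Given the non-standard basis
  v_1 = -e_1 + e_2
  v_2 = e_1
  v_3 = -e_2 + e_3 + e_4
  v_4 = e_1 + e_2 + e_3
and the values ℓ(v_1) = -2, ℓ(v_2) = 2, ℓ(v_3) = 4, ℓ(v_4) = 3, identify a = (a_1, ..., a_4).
a = (2, 0, 1, 3)

Write a = (a_1, ..., a_4) in the standard basis. For each basis vector v_i, ℓ(v_i) = <v_i, a> is a linear equation in the a_j's. Collect the n equations into a matrix system V a = ℓ, where row i of V is v_i (expressed in the standard basis). Since V is invertible (lower-triangular with 1s on the diagonal, up to permutation), solve by back-substitution:
  V =
[[-1, 1, 0, 0],
 [1, 0, 0, 0],
 [0, -1, 1, 1],
 [1, 1, 1, 0]]
  V a = (-2, 2, 4, 3)
Solving gives a = (2, 0, 1, 3).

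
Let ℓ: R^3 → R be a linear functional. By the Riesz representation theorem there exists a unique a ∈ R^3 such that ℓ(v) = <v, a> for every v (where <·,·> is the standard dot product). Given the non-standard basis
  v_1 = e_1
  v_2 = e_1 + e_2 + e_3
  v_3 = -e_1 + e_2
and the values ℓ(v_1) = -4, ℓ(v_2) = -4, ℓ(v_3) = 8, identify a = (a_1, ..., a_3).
a = (-4, 4, -4)

Write a = (a_1, ..., a_3) in the standard basis. For each basis vector v_i, ℓ(v_i) = <v_i, a> is a linear equation in the a_j's. Collect the n equations into a matrix system V a = ℓ, where row i of V is v_i (expressed in the standard basis). Since V is invertible (lower-triangular with 1s on the diagonal, up to permutation), solve by back-substitution:
  V =
[[1, 0, 0],
 [1, 1, 1],
 [-1, 1, 0]]
  V a = (-4, -4, 8)
Solving gives a = (-4, 4, -4).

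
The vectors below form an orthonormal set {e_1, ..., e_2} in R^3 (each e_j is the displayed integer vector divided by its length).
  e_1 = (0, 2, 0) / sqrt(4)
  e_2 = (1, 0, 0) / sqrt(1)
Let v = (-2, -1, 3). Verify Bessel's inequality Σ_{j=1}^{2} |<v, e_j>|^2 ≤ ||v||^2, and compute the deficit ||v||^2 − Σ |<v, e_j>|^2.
Σ |<v, e_j>|^2 = 5; ||v||^2 = 14; deficit = 9

Write each e_j = u_j / sqrt(<u_j, u_j>) where u_j is the displayed integer vector. Then <v, e_j> = <v, u_j> / sqrt(<u_j, u_j>), so |<v, e_j>|^2 = <v, u_j>^2 / <u_j, u_j>.
Coefficients: <v, e_1> = -2/sqrt(4), <v, e_2> = -2/sqrt(1).
Square and sum: Σ |<v, e_j>|^2 = 5.
Compute ||v||^2 = v·v = 14.
Deficit = 14 − 5 = 9 ≥ 0, confirming Bessel's inequality. (The deficit equals ||v − Σ <v,e_j> e_j||^2, the squared distance from v to span{e_j}.)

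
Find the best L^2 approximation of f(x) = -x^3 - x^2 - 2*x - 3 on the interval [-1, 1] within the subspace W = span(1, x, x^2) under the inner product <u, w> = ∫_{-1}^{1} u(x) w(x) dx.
g(x) = -x^2 - 13*x/5 - 3

The best approximation g ∈ W is the orthogonal projection of f onto W. Writing g = a_0 + a_1 x + a_2 x^2, the coefficients solve the normal equations G · a = b where
  G_{ij} = <φ_i, φ_j> and b_i = <f, φ_i>, with φ_0 = 1, φ_1 = x, φ_2 = x^2.
G =
  [2, 0, 2/3]
  [0, 2/3, 0]
  [2/3, 0, 2/5],
b = (-20/3, -26/15, -12/5).
Solving gives a_0 = -3, a_1 = -13/5, a_2 = -1, so
  g(x) = -x^2 - 13*x/5 - 3.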